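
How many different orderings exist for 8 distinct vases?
8! = 40320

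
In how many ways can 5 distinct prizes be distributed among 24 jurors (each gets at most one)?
P(24,5) = 24!/(24-5)! = 5100480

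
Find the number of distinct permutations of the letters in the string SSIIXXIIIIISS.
13! / (2! × 7! × 4!) = 25740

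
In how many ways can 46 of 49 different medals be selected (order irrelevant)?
C(49,46) = 49!/(46!×3!) = 18424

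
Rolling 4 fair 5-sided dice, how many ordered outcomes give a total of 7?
Coefficient of x^7 in (x + x² + ... + x^5)^4. By inclusion-exclusion on dice exceeding 5: Σ_j (-1)^j C(4,j)·C(7-1-5j, 3) = C(4,0)·C(6,3) = 1·20 = 20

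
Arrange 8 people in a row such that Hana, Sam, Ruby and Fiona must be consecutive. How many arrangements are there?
Treat the 4 as one block: (8-4+1)! × 4! = 120 × 24 = 2880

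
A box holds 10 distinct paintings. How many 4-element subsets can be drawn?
C(10,4) = 10!/(4!×6!) = 210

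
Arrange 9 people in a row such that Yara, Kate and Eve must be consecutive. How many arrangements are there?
Treat the 3 as one block: (9-3+1)! × 3! = 5040 × 6 = 30240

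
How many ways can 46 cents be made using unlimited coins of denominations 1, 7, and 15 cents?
Coefficient of x^46 in 1/(1-x^1) · 1/(1-x^7) · 1/(1-x^15). Case on j = number of 15-cent coins (j = 0..3); remainder r = 46 - 15j is made from {1,7} in ⌊r/7⌋+1 ways. r = 46, 31, 16, 1 → 7 + 5 + 3 + 1 = 16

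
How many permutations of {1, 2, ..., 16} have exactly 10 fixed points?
Choose the 10 fixed points C(16,10) = 8008, derange the rest: !6 = Σ_{j=0}^{6} (-1)^j·6!/j! = 720 - 720 + 360 - 120 + 30 - 6 + 1 = 265. Product = 8008 × 265 = 2122120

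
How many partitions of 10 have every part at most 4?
Let r_j(i) = number of partitions of i into parts ≤ j, for i = 0..10. r_1(i) = 1 for all i; r_j(i) = r_{j-1}(i) + r_j(i-j). Rows j = 2..4: ≤2: 1 1 2 2 3 3 4 4 5 5 6; ≤3: 1 1 2 3 4 5 7 8 10 12 14; ≤4: 1 1 2 3 5 6 9 11 15 18 23. r_4(10) = 23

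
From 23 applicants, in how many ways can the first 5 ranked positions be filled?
P(23,5) = 23!/(23-5)! = 4037880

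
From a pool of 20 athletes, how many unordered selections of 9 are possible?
C(20,9) = 20!/(9!×11!) = 167960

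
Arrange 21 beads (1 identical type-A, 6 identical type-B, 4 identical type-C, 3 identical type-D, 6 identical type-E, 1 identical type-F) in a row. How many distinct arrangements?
21! / (1! × 6! × 4! × 3! × 6! × 1!) = 684410126400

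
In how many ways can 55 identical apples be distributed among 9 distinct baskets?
C(55+9-1, 9-1) = C(63, 8) = 3872894697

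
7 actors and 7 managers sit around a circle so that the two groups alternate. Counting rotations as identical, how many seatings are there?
Fix one of the actors: (7-1)! ways for the remaining actors, × 7! ways for the managers = 720 × 5040 = 3628800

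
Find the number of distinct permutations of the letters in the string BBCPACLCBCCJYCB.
15! / (6! × 1! × 1! × 1! × 1! × 1! × 4!) = 75675600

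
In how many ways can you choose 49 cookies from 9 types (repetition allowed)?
C(49+9-1, 9-1) = C(57, 8) = 1652411475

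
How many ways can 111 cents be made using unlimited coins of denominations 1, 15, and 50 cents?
Coefficient of x^111 in 1/(1-x^1) · 1/(1-x^15) · 1/(1-x^50). Case on j = number of 50-cent coins (j = 0..2); remainder r = 111 - 50j is made from {1,15} in ⌊r/15⌋+1 ways. r = 111, 61, 11 → 8 + 5 + 1 = 14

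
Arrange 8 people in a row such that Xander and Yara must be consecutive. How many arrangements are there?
Treat the 2 as one block: (8-2+1)! × 2! = 5040 × 2 = 10080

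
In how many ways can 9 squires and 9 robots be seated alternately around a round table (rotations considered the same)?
Fix one of the squires: (9-1)! ways for the remaining squires, × 9! ways for the robots = 40320 × 362880 = 14631321600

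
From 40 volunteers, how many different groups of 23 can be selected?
C(40,23) = 40!/(23!×17!) = 88732378800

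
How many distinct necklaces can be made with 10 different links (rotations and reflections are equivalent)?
(10-1)!/2 = 362880/2 = 181440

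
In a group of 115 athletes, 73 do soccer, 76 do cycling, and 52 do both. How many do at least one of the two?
|A∪B| = |A| + |B| - |A∩B| = 73 + 76 - 52 = 97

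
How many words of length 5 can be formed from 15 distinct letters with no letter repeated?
P(15,5) = 15!/(15-5)! = 360360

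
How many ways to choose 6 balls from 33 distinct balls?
C(33,6) = 33!/(6!×27!) = 1107568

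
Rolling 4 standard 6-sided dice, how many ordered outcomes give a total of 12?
Coefficient of x^12 in (x + x² + ... + x^6)^4. By inclusion-exclusion on dice exceeding 6: Σ_j (-1)^j C(4,j)·C(12-1-6j, 3) = C(4,0)·C(11,3) - C(4,1)·C(5,3) = 1·165 - 4·10 = 125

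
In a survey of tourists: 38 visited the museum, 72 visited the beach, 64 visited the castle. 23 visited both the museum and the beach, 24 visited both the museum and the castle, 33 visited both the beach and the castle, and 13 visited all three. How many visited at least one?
|A∪B∪C| = 38+72+64-23-24-33+13 = 107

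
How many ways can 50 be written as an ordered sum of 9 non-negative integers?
C(50+9-1, 9-1) = C(58, 8) = 1916797311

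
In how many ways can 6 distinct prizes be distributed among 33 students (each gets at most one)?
P(33,6) = 33!/(33-6)! = 797448960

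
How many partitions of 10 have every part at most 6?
Let r_j(i) = number of partitions of i into parts ≤ j, for i = 0..10. r_1(i) = 1 for all i; r_j(i) = r_{j-1}(i) + r_j(i-j). Rows j = 2..6: ≤2: 1 1 2 2 3 3 4 4 5 5 6; ≤3: 1 1 2 3 4 5 7 8 10 12 14; ≤4: 1 1 2 3 5 6 9 11 15 18 23; ≤5: 1 1 2 3 5 7 10 13 18 23 30; ≤6: 1 1 2 3 5 7 11 14 20 26 35. r_6(10) = 35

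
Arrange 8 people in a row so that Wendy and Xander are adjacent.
Treat as block: (8-1)! × 2! = 5040 × 2 = 10080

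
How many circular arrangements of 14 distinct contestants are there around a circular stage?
Circular: fix one position, arrange the rest. (14-1)! = 6227020800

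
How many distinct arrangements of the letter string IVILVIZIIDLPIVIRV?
17! / (7! × 1! × 1! × 4! × 2! × 1! × 1!) = 1470268800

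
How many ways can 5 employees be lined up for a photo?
5! = 120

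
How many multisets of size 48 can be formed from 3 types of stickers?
C(48+3-1, 3-1) = C(50, 2) = 1225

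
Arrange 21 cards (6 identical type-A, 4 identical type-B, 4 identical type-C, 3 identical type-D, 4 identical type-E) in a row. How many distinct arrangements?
21! / (6! × 4! × 4! × 3! × 4!) = 855512658000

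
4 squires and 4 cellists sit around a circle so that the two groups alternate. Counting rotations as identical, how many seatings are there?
Fix one of the squires: (4-1)! ways for the remaining squires, × 4! ways for the cellists = 6 × 24 = 144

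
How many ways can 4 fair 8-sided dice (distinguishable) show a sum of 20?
Coefficient of x^20 in (x + x² + ... + x^8)^4. By inclusion-exclusion on dice exceeding 8: Σ_j (-1)^j C(4,j)·C(20-1-8j, 3) = C(4,0)·C(19,3) - C(4,1)·C(11,3) + C(4,2)·C(3,3) = 1·969 - 4·165 + 6·1 = 315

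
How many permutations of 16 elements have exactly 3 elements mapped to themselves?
Choose the 3 fixed points C(16,3) = 560, derange the rest: !13 = Σ_{j=0}^{13} (-1)^j·13!/j! = 6227020800 - 6227020800 + 3113510400 - 1037836800 + 259459200 - 51891840 + 8648640 - 1235520 + 154440 - 17160 + 1716 - 156 + 13 - 1 = 2290792932. Product = 560 × 2290792932 = 1282844041920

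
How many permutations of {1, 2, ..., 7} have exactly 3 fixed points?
Choose the 3 fixed points C(7,3) = 35, derange the rest: !4 = Σ_{j=0}^{4} (-1)^j·4!/j! = 24 - 24 + 12 - 4 + 1 = 9. Product = 35 × 9 = 315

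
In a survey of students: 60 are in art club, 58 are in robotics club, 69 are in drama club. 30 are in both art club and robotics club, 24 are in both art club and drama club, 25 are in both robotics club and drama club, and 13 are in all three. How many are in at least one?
|A∪B∪C| = 60+58+69-30-24-25+13 = 121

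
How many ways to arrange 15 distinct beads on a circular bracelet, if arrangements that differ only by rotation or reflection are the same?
(15-1)!/2 = 87178291200/2 = 43589145600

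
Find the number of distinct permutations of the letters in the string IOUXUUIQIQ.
10! / (1! × 1! × 3! × 3! × 2!) = 50400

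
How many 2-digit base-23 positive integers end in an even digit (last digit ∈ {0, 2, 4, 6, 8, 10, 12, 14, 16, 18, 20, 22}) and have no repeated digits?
Last∈{0,2,4,6,8,10,12,14,16,18,20,22}. Last=0: 22. Last nonzero: 11×21×P(21,0) = 231. Total = 253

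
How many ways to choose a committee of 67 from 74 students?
C(74,67) = 74!/(67!×7!) = 1799579064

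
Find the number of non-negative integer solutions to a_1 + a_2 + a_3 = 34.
C(34+3-1, 3-1) = C(36, 2) = 630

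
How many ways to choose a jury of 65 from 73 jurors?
C(73,65) = 73!/(65!×8!) = 13442126049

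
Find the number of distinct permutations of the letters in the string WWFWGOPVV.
9! / (1! × 3! × 1! × 2! × 1! × 1!) = 30240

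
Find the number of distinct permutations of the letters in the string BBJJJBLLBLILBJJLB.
17! / (5! × 1! × 6! × 5!) = 34306272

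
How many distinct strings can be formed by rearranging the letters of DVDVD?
5! / (2! × 3!) = 10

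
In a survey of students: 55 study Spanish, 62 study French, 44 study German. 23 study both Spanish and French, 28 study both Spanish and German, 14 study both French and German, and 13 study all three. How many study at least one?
|A∪B∪C| = 55+62+44-23-28-14+13 = 109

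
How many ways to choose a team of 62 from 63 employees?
C(63,62) = 63!/(62!×1!) = 63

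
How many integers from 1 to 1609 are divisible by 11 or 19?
⌊1609/11⌋ + ⌊1609/19⌋ - ⌊1609/209⌋ = 146 + 84 - 7 = 223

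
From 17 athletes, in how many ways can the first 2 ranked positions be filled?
P(17,2) = 17!/(17-2)! = 272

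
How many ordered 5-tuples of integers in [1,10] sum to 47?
Coefficient of x^47 in (x + x² + ... + x^10)^5. By inclusion-exclusion on dice exceeding 10: Σ_j (-1)^j C(5,j)·C(47-1-10j, 4) = C(5,0)·C(46,4) - C(5,1)·C(36,4) + C(5,2)·C(26,4) - C(5,3)·C(16,4) + C(5,4)·C(6,4) = 1·163185 - 5·58905 + 10·14950 - 10·1820 + 5·15 = 35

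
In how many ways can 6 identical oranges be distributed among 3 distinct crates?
C(6+3-1, 3-1) = C(8, 2) = 28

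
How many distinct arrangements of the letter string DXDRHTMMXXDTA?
13! / (3! × 1! × 3! × 2! × 1! × 2! × 1!) = 43243200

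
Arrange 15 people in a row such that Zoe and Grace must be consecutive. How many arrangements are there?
Treat the 2 as one block: (15-2+1)! × 2! = 87178291200 × 2 = 174356582400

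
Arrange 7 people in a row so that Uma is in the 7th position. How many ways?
Fix one position: (7-1)! = 720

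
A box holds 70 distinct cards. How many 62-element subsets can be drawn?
C(70,62) = 70!/(62!×8!) = 9440350920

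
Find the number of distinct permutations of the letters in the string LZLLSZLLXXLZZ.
13! / (6! × 1! × 2! × 4!) = 180180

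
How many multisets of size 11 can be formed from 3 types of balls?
C(11+3-1, 3-1) = C(13, 2) = 78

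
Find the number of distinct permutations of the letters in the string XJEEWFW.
7! / (2! × 1! × 2! × 1! × 1!) = 1260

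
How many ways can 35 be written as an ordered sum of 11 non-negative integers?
C(35+11-1, 11-1) = C(45, 10) = 3190187286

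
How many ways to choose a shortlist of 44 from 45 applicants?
C(45,44) = 45!/(44!×1!) = 45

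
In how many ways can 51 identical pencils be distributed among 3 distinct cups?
C(51+3-1, 3-1) = C(53, 2) = 1378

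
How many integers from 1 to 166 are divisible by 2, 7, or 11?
⌊166/2⌋+⌊166/7⌋+⌊166/11⌋ - ⌊166/14⌋-⌊166/22⌋-⌊166/77⌋ + ⌊166/154⌋ = 83+23+15 - 11-7-2 + 1 = 102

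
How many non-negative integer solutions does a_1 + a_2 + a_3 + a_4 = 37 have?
C(37+4-1, 4-1) = C(40, 3) = 9880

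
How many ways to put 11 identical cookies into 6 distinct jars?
C(11+6-1, 6-1) = C(16, 5) = 4368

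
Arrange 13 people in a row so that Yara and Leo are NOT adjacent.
Total - adjacent = 13! - (13-1)!×2 = 6227020800 - 958003200 = 5269017600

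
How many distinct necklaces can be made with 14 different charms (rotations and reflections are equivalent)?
(14-1)!/2 = 6227020800/2 = 3113510400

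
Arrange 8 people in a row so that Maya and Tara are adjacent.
Treat as block: (8-1)! × 2! = 5040 × 2 = 10080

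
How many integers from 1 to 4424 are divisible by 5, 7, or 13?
⌊4424/5⌋+⌊4424/7⌋+⌊4424/13⌋ - ⌊4424/35⌋-⌊4424/65⌋-⌊4424/91⌋ + ⌊4424/455⌋ = 884+632+340 - 126-68-48 + 9 = 1623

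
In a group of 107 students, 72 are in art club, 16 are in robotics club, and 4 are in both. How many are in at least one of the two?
|A∪B| = |A| + |B| - |A∩B| = 72 + 16 - 4 = 84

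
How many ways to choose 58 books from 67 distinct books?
C(67,58) = 67!/(58!×9!) = 42757703560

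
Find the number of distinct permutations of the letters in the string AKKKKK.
6! / (5! × 1!) = 6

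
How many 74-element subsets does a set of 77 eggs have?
C(77,74) = 77!/(74!×3!) = 73150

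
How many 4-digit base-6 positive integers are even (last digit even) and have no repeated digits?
Last∈{0,2,4}. Last=0: 60. Last nonzero: 2×4×P(4,2) = 96. Total = 156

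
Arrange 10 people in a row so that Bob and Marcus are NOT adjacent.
Total - adjacent = 10! - (10-1)!×2 = 3628800 - 725760 = 2903040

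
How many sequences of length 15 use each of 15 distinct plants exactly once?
15! = 1307674368000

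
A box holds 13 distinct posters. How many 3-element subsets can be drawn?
C(13,3) = 13!/(3!×10!) = 286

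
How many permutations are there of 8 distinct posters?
8! = 40320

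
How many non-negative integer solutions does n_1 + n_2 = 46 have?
C(46+2-1, 2-1) = C(47, 1) = 47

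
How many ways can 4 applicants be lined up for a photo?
4! = 24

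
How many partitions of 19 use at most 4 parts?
By conjugation, equals partitions of 19 into parts ≤ 4. Let r_j(i) = number of partitions of i into parts ≤ j, for i = 0..19. r_1(i) = 1 for all i; r_j(i) = r_{j-1}(i) + r_j(i-j). Rows j = 2..4: ≤2: 1 1 2 2 3 3 4 4 5 5 6 6 7 7 8 8 9 9 10 10; ≤3: 1 1 2 3 4 5 7 8 10 12 14 16 19 21 24 27 30 33 37 40; ≤4: 1 1 2 3 5 6 9 11 15 18 23 27 34 39 47 54 64 72 84 94. r_4(19) = 94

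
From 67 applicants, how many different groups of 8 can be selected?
C(67,8) = 67!/(8!×59!) = 6522361560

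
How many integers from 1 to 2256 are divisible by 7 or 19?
⌊2256/7⌋ + ⌊2256/19⌋ - ⌊2256/133⌋ = 322 + 118 - 16 = 424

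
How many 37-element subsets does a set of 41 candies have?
C(41,37) = 41!/(37!×4!) = 101270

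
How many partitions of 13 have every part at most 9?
Let r_j(i) = number of partitions of i into parts ≤ j, for i = 0..13. r_1(i) = 1 for all i; r_j(i) = r_{j-1}(i) + r_j(i-j). Rows j = 2..9: ≤2: 1 1 2 2 3 3 4 4 5 5 6 6 7 7; ≤3: 1 1 2 3 4 5 7 8 10 12 14 16 19 21; ≤4: 1 1 2 3 5 6 9 11 15 18 23 27 34 39; ≤5: 1 1 2 3 5 7 10 13 18 23 30 37 47 57; ≤6: 1 1 2 3 5 7 11 14 20 26 35 44 58 71; ≤7: 1 1 2 3 5 7 11 15 21 28 38 49 65 82; ≤8: 1 1 2 3 5 7 11 15 22 29 40 52 70 89; ≤9: 1 1 2 3 5 7 11 15 22 30 41 54 73 94. r_9(13) = 94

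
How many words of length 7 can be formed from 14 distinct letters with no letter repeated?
P(14,7) = 14!/(14-7)! = 17297280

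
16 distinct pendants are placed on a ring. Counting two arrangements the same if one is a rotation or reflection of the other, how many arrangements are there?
(16-1)!/2 = 1307674368000/2 = 653837184000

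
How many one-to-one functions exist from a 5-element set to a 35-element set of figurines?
P(35,5) = 35!/(35-5)! = 38955840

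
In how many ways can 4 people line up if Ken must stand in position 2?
Fix one position: (4-1)! = 6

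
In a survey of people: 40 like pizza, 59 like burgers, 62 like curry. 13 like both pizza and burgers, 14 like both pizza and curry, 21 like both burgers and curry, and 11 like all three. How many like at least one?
|A∪B∪C| = 40+59+62-13-14-21+11 = 124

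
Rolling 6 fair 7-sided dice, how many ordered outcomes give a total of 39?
Coefficient of x^39 in (x + x² + ... + x^7)^6. By inclusion-exclusion on dice exceeding 7: Σ_j (-1)^j C(6,j)·C(39-1-7j, 5) = C(6,0)·C(38,5) - C(6,1)·C(31,5) + C(6,2)·C(24,5) - C(6,3)·C(17,5) + C(6,4)·C(10,5) = 1·501942 - 6·169911 + 15·42504 - 20·6188 + 15·252 = 56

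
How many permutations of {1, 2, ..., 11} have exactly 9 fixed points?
Choose the 9 fixed points C(11,9) = 55, derange the rest: !2 = Σ_{j=0}^{2} (-1)^j·2!/j! = 2 - 2 + 1 = 1. Product = 55 × 1 = 55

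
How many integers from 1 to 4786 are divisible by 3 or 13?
⌊4786/3⌋ + ⌊4786/13⌋ - ⌊4786/39⌋ = 1595 + 368 - 122 = 1841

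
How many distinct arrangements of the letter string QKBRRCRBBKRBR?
13! / (1! × 1! × 5! × 4! × 2!) = 1081080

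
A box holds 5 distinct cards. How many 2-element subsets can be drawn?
C(5,2) = 5!/(2!×3!) = 10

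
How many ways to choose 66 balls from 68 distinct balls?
C(68,66) = 68!/(66!×2!) = 2278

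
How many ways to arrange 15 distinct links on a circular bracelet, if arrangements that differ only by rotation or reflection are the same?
(15-1)!/2 = 87178291200/2 = 43589145600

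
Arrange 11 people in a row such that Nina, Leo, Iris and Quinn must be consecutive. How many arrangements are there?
Treat the 4 as one block: (11-4+1)! × 4! = 40320 × 24 = 967680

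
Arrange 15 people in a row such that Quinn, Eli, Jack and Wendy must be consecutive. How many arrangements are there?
Treat the 4 as one block: (15-4+1)! × 4! = 479001600 × 24 = 11496038400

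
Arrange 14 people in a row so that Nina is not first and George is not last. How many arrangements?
By inclusion-exclusion: 14! - 2×(14-1)! + (14-2)! = 87178291200 - 12454041600 + 479001600 = 75203251200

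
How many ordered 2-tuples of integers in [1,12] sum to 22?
Coefficient of x^22 in (x + x² + ... + x^12)^2. By inclusion-exclusion on dice exceeding 12: Σ_j (-1)^j C(2,j)·C(22-1-12j, 1) = C(2,0)·C(21,1) - C(2,1)·C(9,1) = 1·21 - 2·9 = 3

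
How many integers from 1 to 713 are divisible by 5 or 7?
⌊713/5⌋ + ⌊713/7⌋ - ⌊713/35⌋ = 142 + 101 - 20 = 223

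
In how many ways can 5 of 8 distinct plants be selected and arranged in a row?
P(8,5) = 8!/(8-5)! = 6720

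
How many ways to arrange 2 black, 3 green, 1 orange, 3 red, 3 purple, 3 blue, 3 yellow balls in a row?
18! / (2! × 3! × 1! × 3! × 3! × 3! × 3!) = 411675264000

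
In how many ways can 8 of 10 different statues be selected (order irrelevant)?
C(10,8) = 10!/(8!×2!) = 45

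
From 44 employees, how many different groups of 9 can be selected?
C(44,9) = 44!/(9!×35!) = 708930508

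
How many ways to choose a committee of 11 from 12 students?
C(12,11) = 12!/(11!×1!) = 12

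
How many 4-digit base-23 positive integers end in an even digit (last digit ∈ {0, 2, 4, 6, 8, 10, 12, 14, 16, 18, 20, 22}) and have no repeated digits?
Last∈{0,2,4,6,8,10,12,14,16,18,20,22}. Last=0: 9240. Last nonzero: 11×21×P(21,2) = 97020. Total = 106260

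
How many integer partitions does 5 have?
Pentagonal recurrence p(n) = p(n-1) + p(n-2) - p(n-5) - p(n-7) + p(n-12) + p(n-15) - ... gives p(0..4) = 1, 1, 2, 3, 5. p(5) = p(4) + p(3) - p(0) = 5 + 3 - 1 = 7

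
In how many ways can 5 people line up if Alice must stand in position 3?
Fix one position: (5-1)! = 24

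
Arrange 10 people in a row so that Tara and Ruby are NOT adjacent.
Total - adjacent = 10! - (10-1)!×2 = 3628800 - 725760 = 2903040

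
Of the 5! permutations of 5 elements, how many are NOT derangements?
Complement of the derangements. !5 = Σ_{j=0}^{5} (-1)^j·5!/j! = 120 - 120 + 60 - 20 + 5 - 1 = 44. 5! - !5 = 120 - 44 = 76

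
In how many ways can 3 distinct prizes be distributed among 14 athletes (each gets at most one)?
P(14,3) = 14!/(14-3)! = 2184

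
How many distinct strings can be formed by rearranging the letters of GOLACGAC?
8! / (2! × 2! × 2! × 1! × 1!) = 5040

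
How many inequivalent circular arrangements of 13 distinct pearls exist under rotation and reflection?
(13-1)!/2 = 479001600/2 = 239500800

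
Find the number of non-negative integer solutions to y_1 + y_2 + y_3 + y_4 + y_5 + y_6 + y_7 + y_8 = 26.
C(26+8-1, 8-1) = C(33, 7) = 4272048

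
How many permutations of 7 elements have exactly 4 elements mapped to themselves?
Choose the 4 fixed points C(7,4) = 35, derange the rest: !3 = Σ_{j=0}^{3} (-1)^j·3!/j! = 6 - 6 + 3 - 1 = 2. Product = 35 × 2 = 70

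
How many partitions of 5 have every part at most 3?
Let r_j(i) = number of partitions of i into parts ≤ j, for i = 0..5. r_1(i) = 1 for all i; r_j(i) = r_{j-1}(i) + r_j(i-j). Rows j = 2..3: ≤2: 1 1 2 2 3 3; ≤3: 1 1 2 3 4 5. r_3(5) = 5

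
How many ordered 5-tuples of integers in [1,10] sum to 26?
Coefficient of x^26 in (x + x² + ... + x^10)^5. By inclusion-exclusion on dice exceeding 10: Σ_j (-1)^j C(5,j)·C(26-1-10j, 4) = C(5,0)·C(25,4) - C(5,1)·C(15,4) + C(5,2)·C(5,4) = 1·12650 - 5·1365 + 10·5 = 5875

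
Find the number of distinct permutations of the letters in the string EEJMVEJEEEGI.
12! / (1! × 1! × 6! × 1! × 2! × 1!) = 332640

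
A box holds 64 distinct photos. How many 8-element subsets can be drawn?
C(64,8) = 64!/(8!×56!) = 4426165368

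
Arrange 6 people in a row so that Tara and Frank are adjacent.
Treat as block: (6-1)! × 2! = 120 × 2 = 240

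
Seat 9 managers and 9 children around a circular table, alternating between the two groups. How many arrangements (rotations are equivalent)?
Fix one of the managers: (9-1)! ways for the remaining managers, × 9! ways for the children = 40320 × 362880 = 14631321600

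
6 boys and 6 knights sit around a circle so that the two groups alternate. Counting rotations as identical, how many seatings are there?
Fix one of the boys: (6-1)! ways for the remaining boys, × 6! ways for the knights = 120 × 720 = 86400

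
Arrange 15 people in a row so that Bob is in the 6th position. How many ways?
Fix one position: (15-1)! = 87178291200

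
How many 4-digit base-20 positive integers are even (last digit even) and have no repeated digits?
Last∈{0,2,4,6,8,10,12,14,16,18}. Last=0: 5814. Last nonzero: 9×18×P(18,2) = 49572. Total = 55386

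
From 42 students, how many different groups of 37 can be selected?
C(42,37) = 42!/(37!×5!) = 850668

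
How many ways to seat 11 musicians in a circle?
Circular: fix one position, arrange the rest. (11-1)! = 3628800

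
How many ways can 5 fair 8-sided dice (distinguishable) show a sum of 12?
Coefficient of x^12 in (x + x² + ... + x^8)^5. By inclusion-exclusion on dice exceeding 8: Σ_j (-1)^j C(5,j)·C(12-1-8j, 4) = C(5,0)·C(11,4) = 1·330 = 330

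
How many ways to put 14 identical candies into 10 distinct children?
C(14+10-1, 10-1) = C(23, 9) = 817190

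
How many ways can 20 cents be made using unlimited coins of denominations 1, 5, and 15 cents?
Coefficient of x^20 in 1/(1-x^1) · 1/(1-x^5) · 1/(1-x^15). Case on j = number of 15-cent coins (j = 0..1); remainder r = 20 - 15j is made from {1,5} in ⌊r/5⌋+1 ways. r = 20, 5 → 5 + 2 = 7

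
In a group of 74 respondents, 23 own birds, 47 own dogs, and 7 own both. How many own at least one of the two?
|A∪B| = |A| + |B| - |A∩B| = 23 + 47 - 7 = 63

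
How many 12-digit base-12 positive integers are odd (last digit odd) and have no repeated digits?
Last∈{1,3,5,7,9,11}. Last=0: 0. Last nonzero: 6×10×P(10,10) = 217728000. Total = 217728000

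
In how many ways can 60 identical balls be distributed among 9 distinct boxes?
C(60+9-1, 9-1) = C(68, 8) = 7392009768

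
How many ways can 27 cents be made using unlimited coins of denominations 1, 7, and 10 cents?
Coefficient of x^27 in 1/(1-x^1) · 1/(1-x^7) · 1/(1-x^10). Case on j = number of 10-cent coins (j = 0..2); remainder r = 27 - 10j is made from {1,7} in ⌊r/7⌋+1 ways. r = 27, 17, 7 → 4 + 3 + 2 = 9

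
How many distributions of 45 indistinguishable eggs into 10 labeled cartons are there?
C(45+10-1, 10-1) = C(54, 9) = 5317936260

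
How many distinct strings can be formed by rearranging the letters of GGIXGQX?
7! / (1! × 2! × 3! × 1!) = 420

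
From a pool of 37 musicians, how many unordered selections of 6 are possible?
C(37,6) = 37!/(6!×31!) = 2324784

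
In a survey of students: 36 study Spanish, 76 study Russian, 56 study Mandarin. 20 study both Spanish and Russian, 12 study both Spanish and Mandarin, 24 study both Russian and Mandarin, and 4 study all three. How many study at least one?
|A∪B∪C| = 36+76+56-20-12-24+4 = 116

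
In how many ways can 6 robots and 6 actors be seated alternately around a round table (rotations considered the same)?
Fix one of the robots: (6-1)! ways for the remaining robots, × 6! ways for the actors = 120 × 720 = 86400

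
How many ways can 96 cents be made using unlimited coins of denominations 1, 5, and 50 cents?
Coefficient of x^96 in 1/(1-x^1) · 1/(1-x^5) · 1/(1-x^50). Case on j = number of 50-cent coins (j = 0..1); remainder r = 96 - 50j is made from {1,5} in ⌊r/5⌋+1 ways. r = 96, 46 → 20 + 10 = 30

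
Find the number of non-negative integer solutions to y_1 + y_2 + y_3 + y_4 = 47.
C(47+4-1, 4-1) = C(50, 3) = 19600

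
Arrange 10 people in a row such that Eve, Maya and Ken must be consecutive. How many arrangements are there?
Treat the 3 as one block: (10-3+1)! × 3! = 40320 × 6 = 241920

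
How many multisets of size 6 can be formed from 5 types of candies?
C(6+5-1, 5-1) = C(10, 4) = 210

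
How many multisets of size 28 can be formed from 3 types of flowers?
C(28+3-1, 3-1) = C(30, 2) = 435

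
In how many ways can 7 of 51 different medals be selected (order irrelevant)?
C(51,7) = 51!/(7!×44!) = 115775100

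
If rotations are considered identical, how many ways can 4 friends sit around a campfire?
Circular: fix one position, arrange the rest. (4-1)! = 6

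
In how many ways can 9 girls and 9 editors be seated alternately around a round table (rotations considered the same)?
Fix one of the girls: (9-1)! ways for the remaining girls, × 9! ways for the editors = 40320 × 362880 = 14631321600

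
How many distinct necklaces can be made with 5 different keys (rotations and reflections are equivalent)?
(5-1)!/2 = 24/2 = 12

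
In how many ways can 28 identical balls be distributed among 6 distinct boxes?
C(28+6-1, 6-1) = C(33, 5) = 237336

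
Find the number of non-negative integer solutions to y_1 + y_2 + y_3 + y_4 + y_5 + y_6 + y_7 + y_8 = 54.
C(54+8-1, 8-1) = C(61, 7) = 436270780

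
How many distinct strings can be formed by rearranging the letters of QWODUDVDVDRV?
12! / (1! × 1! × 1! × 1! × 3! × 1! × 4!) = 3326400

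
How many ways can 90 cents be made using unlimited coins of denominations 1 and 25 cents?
Coefficient of x^90 in 1/(1-x^1) · 1/(1-x^25). Use j coins of 25 for j = 0..⌊90/25⌋ = 3, the rest in 1s: 3 + 1 = 4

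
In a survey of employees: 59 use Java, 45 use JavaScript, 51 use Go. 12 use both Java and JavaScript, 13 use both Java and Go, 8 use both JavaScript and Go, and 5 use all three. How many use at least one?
|A∪B∪C| = 59+45+51-12-13-8+5 = 127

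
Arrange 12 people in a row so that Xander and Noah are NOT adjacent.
Total - adjacent = 12! - (12-1)!×2 = 479001600 - 79833600 = 399168000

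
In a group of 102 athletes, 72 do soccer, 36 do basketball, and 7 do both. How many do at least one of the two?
|A∪B| = |A| + |B| - |A∩B| = 72 + 36 - 7 = 101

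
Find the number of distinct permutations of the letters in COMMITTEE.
9! / (1! × 1! × 2! × 1! × 2! × 2!) = 45360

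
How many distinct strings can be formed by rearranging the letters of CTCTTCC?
7! / (3! × 4!) = 35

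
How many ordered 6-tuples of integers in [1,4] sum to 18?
Coefficient of x^18 in (x + x² + ... + x^4)^6. By inclusion-exclusion on dice exceeding 4: Σ_j (-1)^j C(6,j)·C(18-1-4j, 5) = C(6,0)·C(17,5) - C(6,1)·C(13,5) + C(6,2)·C(9,5) - C(6,3)·C(5,5) = 1·6188 - 6·1287 + 15·126 - 20·1 = 336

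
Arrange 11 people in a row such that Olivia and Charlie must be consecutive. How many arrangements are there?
Treat the 2 as one block: (11-2+1)! × 2! = 3628800 × 2 = 7257600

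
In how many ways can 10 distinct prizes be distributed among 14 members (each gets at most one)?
P(14,10) = 14!/(14-10)! = 3632428800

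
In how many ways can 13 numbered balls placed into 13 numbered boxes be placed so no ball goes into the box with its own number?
!13 = Σ_{j=0}^{13} (-1)^j·13!/j! = 6227020800 - 6227020800 + 3113510400 - 1037836800 + 259459200 - 51891840 + 8648640 - 1235520 + 154440 - 17160 + 1716 - 156 + 13 - 1 = 2290792932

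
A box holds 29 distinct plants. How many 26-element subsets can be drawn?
C(29,26) = 29!/(26!×3!) = 3654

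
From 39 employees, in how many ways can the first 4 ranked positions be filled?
P(39,4) = 39!/(39-4)! = 1974024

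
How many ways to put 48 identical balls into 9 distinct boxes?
C(48+9-1, 9-1) = C(56, 8) = 1420494075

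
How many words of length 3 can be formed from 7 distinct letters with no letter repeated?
P(7,3) = 7!/(7-3)! = 210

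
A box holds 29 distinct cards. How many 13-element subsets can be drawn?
C(29,13) = 29!/(13!×16!) = 67863915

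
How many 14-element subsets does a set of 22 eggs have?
C(22,14) = 22!/(14!×8!) = 319770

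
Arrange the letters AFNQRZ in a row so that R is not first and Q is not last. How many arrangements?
By inclusion-exclusion: 6! - 2×(6-1)! + (6-2)! = 720 - 240 + 24 = 504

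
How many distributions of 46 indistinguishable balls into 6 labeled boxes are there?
C(46+6-1, 6-1) = C(51, 5) = 2349060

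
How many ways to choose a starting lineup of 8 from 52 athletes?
C(52,8) = 52!/(8!×44!) = 752538150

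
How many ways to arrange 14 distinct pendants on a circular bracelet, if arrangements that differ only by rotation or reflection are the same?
(14-1)!/2 = 6227020800/2 = 3113510400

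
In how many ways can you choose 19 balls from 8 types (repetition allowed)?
C(19+8-1, 8-1) = C(26, 7) = 657800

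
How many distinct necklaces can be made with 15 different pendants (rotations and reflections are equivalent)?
(15-1)!/2 = 87178291200/2 = 43589145600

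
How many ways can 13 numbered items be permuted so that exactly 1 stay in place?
Choose the 1 fixed point C(13,1) = 13, derange the rest: !12 = Σ_{j=0}^{12} (-1)^j·12!/j! = 479001600 - 479001600 + 239500800 - 79833600 + 19958400 - 3991680 + 665280 - 95040 + 11880 - 1320 + 132 - 12 + 1 = 176214841. Product = 13 × 176214841 = 2290792933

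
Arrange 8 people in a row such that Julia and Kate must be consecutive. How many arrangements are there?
Treat the 2 as one block: (8-2+1)! × 2! = 5040 × 2 = 10080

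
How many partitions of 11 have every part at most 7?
Let r_j(i) = number of partitions of i into parts ≤ j, for i = 0..11. r_1(i) = 1 for all i; r_j(i) = r_{j-1}(i) + r_j(i-j). Rows j = 2..7: ≤2: 1 1 2 2 3 3 4 4 5 5 6 6; ≤3: 1 1 2 3 4 5 7 8 10 12 14 16; ≤4: 1 1 2 3 5 6 9 11 15 18 23 27; ≤5: 1 1 2 3 5 7 10 13 18 23 30 37; ≤6: 1 1 2 3 5 7 11 14 20 26 35 44; ≤7: 1 1 2 3 5 7 11 15 21 28 38 49. r_7(11) = 49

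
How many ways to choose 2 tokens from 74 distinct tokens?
C(74,2) = 74!/(2!×72!) = 2701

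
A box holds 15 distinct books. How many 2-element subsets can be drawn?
C(15,2) = 15!/(2!×13!) = 105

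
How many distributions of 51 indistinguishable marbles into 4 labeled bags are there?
C(51+4-1, 4-1) = C(54, 3) = 24804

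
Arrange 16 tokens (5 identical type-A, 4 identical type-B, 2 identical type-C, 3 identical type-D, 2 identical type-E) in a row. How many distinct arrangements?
16! / (5! × 4! × 2! × 3! × 2!) = 302702400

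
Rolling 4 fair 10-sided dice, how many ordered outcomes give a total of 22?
Coefficient of x^22 in (x + x² + ... + x^10)^4. By inclusion-exclusion on dice exceeding 10: Σ_j (-1)^j C(4,j)·C(22-1-10j, 3) = C(4,0)·C(21,3) - C(4,1)·C(11,3) = 1·1330 - 4·165 = 670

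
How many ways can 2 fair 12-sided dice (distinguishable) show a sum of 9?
Coefficient of x^9 in (x + x² + ... + x^12)^2. By inclusion-exclusion on dice exceeding 12: Σ_j (-1)^j C(2,j)·C(9-1-12j, 1) = C(2,0)·C(8,1) = 1·8 = 8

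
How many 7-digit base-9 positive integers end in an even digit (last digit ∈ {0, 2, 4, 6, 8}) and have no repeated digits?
Last∈{0,2,4,6,8}. Last=0: 20160. Last nonzero: 4×7×P(7,5) = 70560. Total = 90720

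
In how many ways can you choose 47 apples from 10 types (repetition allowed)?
C(47+10-1, 10-1) = C(56, 9) = 7575968400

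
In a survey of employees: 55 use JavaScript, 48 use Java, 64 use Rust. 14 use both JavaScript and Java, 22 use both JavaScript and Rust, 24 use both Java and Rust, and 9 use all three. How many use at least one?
|A∪B∪C| = 55+48+64-14-22-24+9 = 116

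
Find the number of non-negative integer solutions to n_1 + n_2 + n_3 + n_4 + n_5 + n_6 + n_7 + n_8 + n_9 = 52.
C(52+9-1, 9-1) = C(60, 8) = 2558620845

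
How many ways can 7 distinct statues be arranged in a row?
7! = 5040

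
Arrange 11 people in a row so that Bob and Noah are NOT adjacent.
Total - adjacent = 11! - (11-1)!×2 = 39916800 - 7257600 = 32659200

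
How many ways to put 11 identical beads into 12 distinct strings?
C(11+12-1, 12-1) = C(22, 11) = 705432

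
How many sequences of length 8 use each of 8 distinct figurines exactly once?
8! = 40320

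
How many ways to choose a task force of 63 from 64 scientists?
C(64,63) = 64!/(63!×1!) = 64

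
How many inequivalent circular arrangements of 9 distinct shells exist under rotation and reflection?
(9-1)!/2 = 40320/2 = 20160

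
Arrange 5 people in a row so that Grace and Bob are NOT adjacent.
Total - adjacent = 5! - (5-1)!×2 = 120 - 48 = 72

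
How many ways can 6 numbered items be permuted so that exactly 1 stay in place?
Choose the 1 fixed point C(6,1) = 6, derange the rest: !5 = Σ_{j=0}^{5} (-1)^j·5!/j! = 120 - 120 + 60 - 20 + 5 - 1 = 44. Product = 6 × 44 = 264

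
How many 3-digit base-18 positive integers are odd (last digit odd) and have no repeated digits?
Last∈{1,3,5,7,9,11,13,15,17}. Last=0: 0. Last nonzero: 9×16×P(16,1) = 2304. Total = 2304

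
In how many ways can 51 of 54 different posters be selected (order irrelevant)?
C(54,51) = 54!/(51!×3!) = 24804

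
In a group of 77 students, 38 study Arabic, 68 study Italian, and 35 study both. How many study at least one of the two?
|A∪B| = |A| + |B| - |A∩B| = 38 + 68 - 35 = 71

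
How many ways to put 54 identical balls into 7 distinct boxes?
C(54+7-1, 7-1) = C(60, 6) = 50063860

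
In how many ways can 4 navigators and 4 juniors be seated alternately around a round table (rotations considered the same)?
Fix one of the navigators: (4-1)! ways for the remaining navigators, × 4! ways for the juniors = 6 × 24 = 144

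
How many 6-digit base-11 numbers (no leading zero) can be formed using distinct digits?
First digit: 10 choices (nonzero). Then descending: 10 × 10 × 9 × 8 × 7 × 6 = 302400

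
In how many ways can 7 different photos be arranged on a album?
7! = 5040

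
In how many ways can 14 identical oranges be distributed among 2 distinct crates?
C(14+2-1, 2-1) = C(15, 1) = 15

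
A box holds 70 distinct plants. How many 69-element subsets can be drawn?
C(70,69) = 70!/(69!×1!) = 70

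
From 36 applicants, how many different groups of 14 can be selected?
C(36,14) = 36!/(14!×22!) = 3796297200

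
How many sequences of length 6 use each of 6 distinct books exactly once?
6! = 720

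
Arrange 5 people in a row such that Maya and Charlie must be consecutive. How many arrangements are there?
Treat the 2 as one block: (5-2+1)! × 2! = 24 × 2 = 48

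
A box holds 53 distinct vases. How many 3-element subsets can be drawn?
C(53,3) = 53!/(3!×50!) = 23426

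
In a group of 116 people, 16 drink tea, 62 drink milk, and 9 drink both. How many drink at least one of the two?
|A∪B| = |A| + |B| - |A∩B| = 16 + 62 - 9 = 69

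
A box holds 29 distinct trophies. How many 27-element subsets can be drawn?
C(29,27) = 29!/(27!×2!) = 406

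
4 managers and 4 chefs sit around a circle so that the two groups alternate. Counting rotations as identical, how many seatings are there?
Fix one of the managers: (4-1)! ways for the remaining managers, × 4! ways for the chefs = 6 × 24 = 144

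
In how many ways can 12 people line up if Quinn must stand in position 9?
Fix one position: (12-1)! = 39916800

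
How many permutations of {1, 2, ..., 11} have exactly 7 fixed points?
Choose the 7 fixed points C(11,7) = 330, derange the rest: !4 = Σ_{j=0}^{4} (-1)^j·4!/j! = 24 - 24 + 12 - 4 + 1 = 9. Product = 330 × 9 = 2970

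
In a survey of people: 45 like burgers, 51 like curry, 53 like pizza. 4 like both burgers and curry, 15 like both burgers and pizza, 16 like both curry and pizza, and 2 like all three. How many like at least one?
|A∪B∪C| = 45+51+53-4-15-16+2 = 116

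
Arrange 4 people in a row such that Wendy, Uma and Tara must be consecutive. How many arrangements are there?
Treat the 3 as one block: (4-3+1)! × 3! = 2 × 6 = 12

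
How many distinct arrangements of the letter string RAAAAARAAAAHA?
13! / (10! × 1! × 2!) = 858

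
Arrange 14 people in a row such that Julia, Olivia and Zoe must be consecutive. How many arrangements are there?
Treat the 3 as one block: (14-3+1)! × 3! = 479001600 × 6 = 2874009600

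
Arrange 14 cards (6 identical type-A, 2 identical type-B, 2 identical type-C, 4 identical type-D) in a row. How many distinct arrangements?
14! / (6! × 2! × 2! × 4!) = 1261260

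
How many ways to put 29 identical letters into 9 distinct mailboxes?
C(29+9-1, 9-1) = C(37, 8) = 38608020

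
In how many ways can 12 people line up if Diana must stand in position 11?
Fix one position: (12-1)! = 39916800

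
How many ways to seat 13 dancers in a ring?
Circular: fix one position, arrange the rest. (13-1)! = 479001600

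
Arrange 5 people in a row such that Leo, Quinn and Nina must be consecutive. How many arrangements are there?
Treat the 3 as one block: (5-3+1)! × 3! = 6 × 6 = 36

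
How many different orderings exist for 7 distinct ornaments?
7! = 5040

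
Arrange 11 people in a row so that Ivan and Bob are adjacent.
Treat as block: (11-1)! × 2! = 3628800 × 2 = 7257600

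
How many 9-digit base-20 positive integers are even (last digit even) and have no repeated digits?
Last∈{0,2,4,6,8,10,12,14,16,18}. Last=0: 3047466240. Last nonzero: 9×18×P(18,7) = 25983659520. Total = 29031125760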